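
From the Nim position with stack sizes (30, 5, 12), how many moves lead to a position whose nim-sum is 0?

Write each in binary and XOR column by column:
  11110  (30)
  00101  (5)
  01100  (12)
  -----
  10111  (23)
The overall nim-sum is X = 23. A stack of size p has a winning move iff p XOR X < p (reduce it to p XOR X).
  30: 30 XOR 23 = 9 < 30 — winning move (to 9).
  5: 5 XOR 23 = 18 ≥ 5 — no move.
  12: 12 XOR 23 = 27 ≥ 12 — no move.
That gives 1 winning move.

1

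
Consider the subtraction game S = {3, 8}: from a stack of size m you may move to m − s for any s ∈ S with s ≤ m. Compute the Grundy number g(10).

Compute g(0), g(1), … for moves {3, 8}:
g(0) = mex{} = 0
g(1) = mex{} = 0
g(2) = mex{} = 0
g(3) = mex{0} = 1
g(4) = mex{0} = 1
g(5) = mex{0} = 1
g(6) = mex{1} = 0
g(7) = mex{1} = 0
g(8) = mex{0,1} = 2
g(9) = mex{0} = 1
g(10) = mex{0} = 1
So g(10) = 1.

1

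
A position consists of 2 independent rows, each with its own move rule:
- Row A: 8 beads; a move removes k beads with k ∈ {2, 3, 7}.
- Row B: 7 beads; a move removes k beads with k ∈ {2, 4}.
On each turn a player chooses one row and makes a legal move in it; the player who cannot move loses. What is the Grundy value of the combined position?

1

Grundy values for row A (subtraction set {2, 3, 7}):
g(0) = mex{} = 0
g(1) = mex{} = 0
g(2) = mex{0} = 1
g(3) = mex{0} = 1
g(4) = mex{0,1} = 2
g(5) = mex{1} = 0
g(6) = mex{1,2} = 0
g(7) = mex{0,2} = 1
g(8) = mex{0} = 1
So g(8) = 1.
For row B, compute g(0), g(1), … with moves {2, 4}:
g(0) = mex{} = 0
g(1) = mex{} = 0
g(2) = mex{0} = 1
g(3) = mex{0} = 1
g(4) = mex{0,1} = 2
g(5) = mex{0,1} = 2
g(6) = mex{1,2} = 0
g(7) = mex{1,2} = 0
So g(7) = 0.
The value of a disjunctive sum is the nim-sum of the parts.
Combined value = 1 XOR 0 = 1.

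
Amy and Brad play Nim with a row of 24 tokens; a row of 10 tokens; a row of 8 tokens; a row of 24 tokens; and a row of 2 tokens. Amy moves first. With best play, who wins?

Compute the nim-sum pairwise:
24 ^ 10 = 18
18 ^ 8 = 26
26 ^ 24 = 2
2 ^ 2 = 0
The nim-sum is 0, so this is a P-position: the player to move is in a losing position under optimal play; Amy is about to move from it and so loses — Brad wins.

Brad wins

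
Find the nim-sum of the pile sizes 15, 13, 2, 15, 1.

14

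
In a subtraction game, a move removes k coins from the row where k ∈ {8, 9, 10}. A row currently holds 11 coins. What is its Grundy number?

1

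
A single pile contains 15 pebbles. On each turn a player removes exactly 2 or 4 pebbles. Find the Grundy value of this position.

Compute g(0), g(1), … for moves {2, 4}:
k:     0  1  2  3  4  5  6  7  8  9 10 11 12 13 14 15
g(k):  0  0  1  1  2  2  0  0  1  1  2  2  0  0  1  1
So g(15) = 1.

1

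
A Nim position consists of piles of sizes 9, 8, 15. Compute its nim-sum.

14

Nim-sum: 9 ⊕ 8 ⊕ 15 = 14.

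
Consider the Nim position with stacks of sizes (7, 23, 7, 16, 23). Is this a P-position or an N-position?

N-position

In binary:
  00111  (7)
  10111  (23)
  00111  (7)
  10000  (16)
  10111  (23)
  -----
  10000  (16)
The nim-sum is 16 ≠ 0, so this is an N-position: the player to move can win.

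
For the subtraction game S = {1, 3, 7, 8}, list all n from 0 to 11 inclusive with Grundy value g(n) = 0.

0, 2, 4, 6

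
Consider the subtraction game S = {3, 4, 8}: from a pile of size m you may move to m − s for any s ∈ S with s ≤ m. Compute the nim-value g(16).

1

Grundy values for subtraction set {3, 4, 8}:
k:     0  1  2  3  4  5  6  7  8  9 10 11 12 13 14 15 16
g(k):  0  0  0  1  1  1  2  0  2  3  1  3  0  0  0  1  1
So g(16) = 1.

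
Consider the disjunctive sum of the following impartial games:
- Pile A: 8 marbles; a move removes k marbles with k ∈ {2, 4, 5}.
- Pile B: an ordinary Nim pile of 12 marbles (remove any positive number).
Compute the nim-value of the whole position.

12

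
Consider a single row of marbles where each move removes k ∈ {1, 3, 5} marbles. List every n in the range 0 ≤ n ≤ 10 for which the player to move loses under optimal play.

0, 2, 4, 6, 8, 10

Compute g(0), g(1), … for moves {1, 3, 5}:
k:     0  1  2  3  4  5  6  7  8  9 10
g(k):  0  1  0  1  0  1  0  1  0  1  0
The P-positions (g = 0) in 0..10 are 0, 2, 4, 6, 8, 10.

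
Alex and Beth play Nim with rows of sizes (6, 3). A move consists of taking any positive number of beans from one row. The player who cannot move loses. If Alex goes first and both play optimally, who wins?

Alex wins

Nim-sum: 6 ⊕ 3 = 5.
The nim-sum is 5 ≠ 0, so this is an N-position: the player to move can win; Alex has a winning move.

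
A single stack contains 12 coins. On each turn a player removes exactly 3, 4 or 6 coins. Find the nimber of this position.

1

Build the Grundy sequence with g(k) = mex{g(k−s) : s ∈ {3, 4, 6}, s ≤ k}:
k:     0  1  2  3  4  5  6  7  8  9 10 11 12
g(k):  0  0  0  1  1  1  2  2  2  0  0  0  1
So g(12) = 1.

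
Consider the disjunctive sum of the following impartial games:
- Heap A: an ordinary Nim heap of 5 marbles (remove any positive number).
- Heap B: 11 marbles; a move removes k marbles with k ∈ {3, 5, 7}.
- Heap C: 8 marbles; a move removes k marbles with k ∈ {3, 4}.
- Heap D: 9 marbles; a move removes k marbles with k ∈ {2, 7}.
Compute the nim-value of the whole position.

5

Heap A is a plain Nim heap of size 5, so its Grundy value is 5.
Build the Grundy sequence for heap B with g(k) = mex{g(k−s) : s ∈ {3, 5, 7}, s ≤ k}:
g(0) = mex{} = 0
g(1) = mex{} = 0
g(2) = mex{} = 0
g(3) = mex{0} = 1
g(4) = mex{0} = 1
g(5) = mex{0} = 1
g(6) = mex{0,1} = 2
g(7) = mex{0,1} = 2
g(8) = mex{0,1} = 2
g(9) = mex{0,1,2} = 3
g(10) = mex{1,2} = 0
g(11) = mex{1,2} = 0
So g(11) = 0.
Grundy values for heap C (subtraction set {3, 4}):
k:     0  1  2  3  4  5  6  7  8
g(k):  0  0  0  1  1  1  2  0  0
So g(8) = 0.
Grundy values for heap D (subtraction set {2, 7}):
k:     0  1  2  3  4  5  6  7  8  9
g(k):  0  0  1  1  0  0  1  1  2  0
So g(9) = 0.
By the Sprague-Grundy theorem, the Grundy value of a sum of independent games is the XOR of the component values.
Combined value = 5 ⊕ 0 ⊕ 0 ⊕ 0 = 5.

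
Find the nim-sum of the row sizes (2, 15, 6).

11

Nim-sum: 2 ^ 15 ^ 6 = 11.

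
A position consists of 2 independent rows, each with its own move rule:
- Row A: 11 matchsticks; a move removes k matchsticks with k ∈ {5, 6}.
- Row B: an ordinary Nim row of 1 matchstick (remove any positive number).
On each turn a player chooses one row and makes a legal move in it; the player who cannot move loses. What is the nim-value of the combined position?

Build the Grundy sequence for row A with g(k) = mex{g(k−s) : s ∈ {5, 6}, s ≤ k}:
g(0) = mex{} = 0
g(1) = mex{} = 0
g(2) = mex{} = 0
g(3) = mex{} = 0
g(4) = mex{} = 0
g(5) = mex{0} = 1
g(6) = mex{0} = 1
g(7) = mex{0} = 1
g(8) = mex{0} = 1
g(9) = mex{0} = 1
g(10) = mex{0,1} = 2
g(11) = mex{1} = 0
So g(11) = 0.
Row B is a plain Nim row of size 1, so its Grundy value is 1.
By the Sprague-Grundy theorem, the Grundy value of a sum of independent games is the XOR of the component values.
Combined value = 0 XOR 1 = 1.

1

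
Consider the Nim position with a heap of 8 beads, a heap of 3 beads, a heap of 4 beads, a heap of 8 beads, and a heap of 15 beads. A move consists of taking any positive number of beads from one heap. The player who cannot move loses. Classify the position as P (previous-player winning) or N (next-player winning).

N-position

Compute the nim-sum pairwise:
8 XOR 3 = 11
11 XOR 4 = 15
15 XOR 8 = 7
7 XOR 15 = 8
The nim-sum is 8 ≠ 0, so this is an N-position: the player to move can win.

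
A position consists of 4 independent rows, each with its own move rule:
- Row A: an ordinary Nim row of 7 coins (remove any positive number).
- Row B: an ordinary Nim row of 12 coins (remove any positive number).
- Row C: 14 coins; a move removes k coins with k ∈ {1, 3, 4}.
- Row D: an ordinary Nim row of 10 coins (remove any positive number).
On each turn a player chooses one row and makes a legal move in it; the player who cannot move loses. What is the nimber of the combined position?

1

Row A is a plain Nim row of size 7, so its Grundy value is 7.
Row B is a plain Nim row of size 12, so its Grundy value is 12.
Grundy values for row C (subtraction set {1, 3, 4}):
g(0) = mex{} = 0
g(1) = mex{0} = 1
g(2) = mex{1} = 0
g(3) = mex{0} = 1
g(4) = mex{0,1} = 2
g(5) = mex{0,1,2} = 3
g(6) = mex{0,1,3} = 2
g(7) = mex{1,2} = 0
g(8) = mex{0,2,3} = 1
g(9) = mex{1,2,3} = 0
g(10) = mex{0,2} = 1
g(11) = mex{0,1} = 2
g(12) = mex{0,1,2} = 3
g(13) = mex{0,1,3} = 2
g(14) = mex{1,2} = 0
So g(14) = 0.
Row D is a plain Nim row of size 10, so its Grundy value is 10.
The value of a disjunctive sum is the nim-sum of the parts.
Combined value = 7 ⊕ 12 ⊕ 0 ⊕ 10 = 1.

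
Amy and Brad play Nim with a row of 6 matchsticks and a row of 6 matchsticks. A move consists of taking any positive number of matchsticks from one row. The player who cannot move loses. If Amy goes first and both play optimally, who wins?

Compute the nim-sum pairwise:
6 ^ 6 = 0
The nim-sum is 0, so this is a P-position: the player to move is in a losing position under optimal play; Amy is about to move from it and so loses — Brad wins.

Brad wins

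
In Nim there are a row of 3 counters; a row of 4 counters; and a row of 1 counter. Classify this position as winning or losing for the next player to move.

Compute the nim-sum pairwise:
3 ^ 4 = 7
7 ^ 1 = 6
The nim-sum is 6 ≠ 0, so this is an N-position: the player to move can win.

Winning position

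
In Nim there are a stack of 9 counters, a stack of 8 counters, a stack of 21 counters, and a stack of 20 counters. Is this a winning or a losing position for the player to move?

Losing position

Write each in binary and XOR column by column:
  01001  (9)
  01000  (8)
  10101  (21)
  10100  (20)
  -----
  00000  (0)
The nim-sum is 0, so this is a P-position: the player to move is in a losing position under optimal play.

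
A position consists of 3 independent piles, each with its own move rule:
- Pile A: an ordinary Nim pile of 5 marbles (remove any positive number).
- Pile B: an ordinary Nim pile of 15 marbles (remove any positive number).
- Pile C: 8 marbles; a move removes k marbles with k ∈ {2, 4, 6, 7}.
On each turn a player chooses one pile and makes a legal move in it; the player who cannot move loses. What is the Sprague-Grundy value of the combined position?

14

Pile A is a plain Nim pile of size 5, so its Grundy value is 5.
Pile B is a plain Nim pile of size 15, so its Grundy value is 15.
Build the Grundy sequence for pile C with g(k) = mex{g(k−s) : s ∈ {2, 4, 6, 7}, s ≤ k}:
k:     0  1  2  3  4  5  6  7  8
g(k):  0  0  1  1  2  2  3  3  4
So g(8) = 4.
The value of a disjunctive sum is the nim-sum of the parts.
Combined value = 5 XOR 15 XOR 4 = 14.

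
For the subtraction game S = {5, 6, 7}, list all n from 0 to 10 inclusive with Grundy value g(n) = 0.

0, 1, 2, 3, 4

Compute g(0), g(1), … for moves {5, 6, 7}:
g(0) = mex{} = 0
g(1) = mex{} = 0
g(2) = mex{} = 0
g(3) = mex{} = 0
g(4) = mex{} = 0
g(5) = mex{0} = 1
g(6) = mex{0} = 1
g(7) = mex{0} = 1
g(8) = mex{0} = 1
g(9) = mex{0} = 1
g(10) = mex{0,1} = 2
The P-positions (g = 0) in 0..10 are 0, 1, 2, 3, 4.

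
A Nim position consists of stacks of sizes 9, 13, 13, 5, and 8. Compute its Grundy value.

4

Nim-sum: 9 XOR 13 XOR 13 XOR 5 XOR 8 = 4.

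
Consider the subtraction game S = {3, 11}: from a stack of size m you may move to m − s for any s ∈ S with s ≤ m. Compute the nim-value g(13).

Grundy values for subtraction set {3, 11}:
k:     0  1  2  3  4  5  6  7  8  9 10 11 12 13
g(k):  0  0  0  1  1  1  0  0  0  1  1  1  2  2
So g(13) = 2.

2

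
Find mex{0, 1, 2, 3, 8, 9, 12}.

The values 0, 1, 2, 3 are all present; 4 is the first non-negative integer missing from the set.

4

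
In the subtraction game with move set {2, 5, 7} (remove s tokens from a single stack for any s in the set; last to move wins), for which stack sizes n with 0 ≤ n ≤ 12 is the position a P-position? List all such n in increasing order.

0, 1, 4, 10

Compute g(0), g(1), … for moves {2, 5, 7}:
k:     0  1  2  3  4  5  6  7  8  9 10 11 12
g(k):  0  0  1  1  0  2  1  3  2  2  0  3  1
The P-positions (g = 0) in 0..12 are 0, 1, 4, 10.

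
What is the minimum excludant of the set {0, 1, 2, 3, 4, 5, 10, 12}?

The values 0, 1, 2, 3, 4, 5 are all present; 6 is the first non-negative integer missing from the set.

6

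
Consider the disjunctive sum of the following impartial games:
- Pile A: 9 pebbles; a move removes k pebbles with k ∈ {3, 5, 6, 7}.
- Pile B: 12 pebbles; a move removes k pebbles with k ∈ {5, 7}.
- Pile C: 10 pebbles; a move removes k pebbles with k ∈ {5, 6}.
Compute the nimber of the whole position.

1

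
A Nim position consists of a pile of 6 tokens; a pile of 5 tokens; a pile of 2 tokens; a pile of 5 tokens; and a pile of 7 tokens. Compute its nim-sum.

3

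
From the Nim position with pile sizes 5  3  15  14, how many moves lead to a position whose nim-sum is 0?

3

Write each in binary and XOR column by column:
  0101  (5)
  0011  (3)
  1111  (15)
  1110  (14)
  ----
  0111  (7)
The overall nim-sum is X = 7. A pile of size p has a winning move iff p XOR X < p (reduce it to p XOR X).
  5: 5 XOR 7 = 2 < 5 — winning move (to 2).
  3: 3 XOR 7 = 4 ≥ 3 — no move.
  15: 15 XOR 7 = 8 < 15 — winning move (to 8).
  14: 14 XOR 7 = 9 < 14 — winning move (to 9).
That gives 3 winning moves.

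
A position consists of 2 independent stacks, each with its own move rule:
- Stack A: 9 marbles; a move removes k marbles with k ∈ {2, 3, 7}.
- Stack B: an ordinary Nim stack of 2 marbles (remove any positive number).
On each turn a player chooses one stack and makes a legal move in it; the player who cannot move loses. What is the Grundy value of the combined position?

0

Grundy values for stack A (subtraction set {2, 3, 7}):
k:     0  1  2  3  4  5  6  7  8  9
g(k):  0  0  1  1  2  0  0  1  1  2
So g(9) = 2.
Stack B is a plain Nim stack of size 2, so its Grundy value is 2.
By the Sprague-Grundy theorem, the Grundy value of a sum of independent games is the XOR of the component values.
Combined value = 2 ⊕ 2 = 0.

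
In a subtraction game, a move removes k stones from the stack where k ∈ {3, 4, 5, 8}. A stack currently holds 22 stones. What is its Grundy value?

0

Build the Grundy sequence with g(k) = mex{g(k−s) : s ∈ {3, 4, 5, 8}, s ≤ k}:
k:     0  1  2  3  4  5  6  7  8  9 10 11 12 13 14 15 16 17 18 19 20 21 22
g(k):  0  0  0  1  1  1  2  2  2  3  3  0  0  0  1  1  1  2  2  2  3  3  0
So g(22) = 0.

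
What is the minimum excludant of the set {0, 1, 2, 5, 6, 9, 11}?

The values 0, 1, 2 are all present; 3 is the first non-negative integer missing from the set.

3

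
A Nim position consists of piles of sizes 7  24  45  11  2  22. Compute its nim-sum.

45

Nim-sum: 7 ^ 24 ^ 45 ^ 11 ^ 2 ^ 22 = 45.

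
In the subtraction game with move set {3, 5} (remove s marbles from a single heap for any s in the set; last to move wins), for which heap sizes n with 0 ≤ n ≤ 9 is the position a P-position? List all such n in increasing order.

0, 1, 2, 8, 9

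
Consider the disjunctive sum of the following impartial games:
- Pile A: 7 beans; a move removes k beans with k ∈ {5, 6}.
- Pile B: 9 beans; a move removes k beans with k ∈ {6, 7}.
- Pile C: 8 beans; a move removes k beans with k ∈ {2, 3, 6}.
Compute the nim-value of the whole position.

Grundy values for pile A (subtraction set {5, 6}):
k:     0  1  2  3  4  5  6  7
g(k):  0  0  0  0  0  1  1  1
So g(7) = 1.
Grundy values for pile B (subtraction set {6, 7}):
k:     0  1  2  3  4  5  6  7  8  9
g(k):  0  0  0  0  0  0  1  1  1  1
So g(9) = 1.
Build the Grundy sequence for pile C with g(k) = mex{g(k−s) : s ∈ {2, 3, 6}, s ≤ k}:
g(0) = mex{} = 0
g(1) = mex{} = 0
g(2) = mex{0} = 1
g(3) = mex{0} = 1
g(4) = mex{0,1} = 2
g(5) = mex{1} = 0
g(6) = mex{0,1,2} = 3
g(7) = mex{0,2} = 1
g(8) = mex{0,1,3} = 2
So g(8) = 2.
The value of a disjunctive sum is the nim-sum of the parts.
Combined value = 1 XOR 1 XOR 2 = 2.

2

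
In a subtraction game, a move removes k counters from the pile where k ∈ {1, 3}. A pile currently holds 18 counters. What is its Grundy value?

Build the Grundy sequence with g(k) = mex{g(k−s) : s ∈ {1, 3}, s ≤ k}:
k:     0  1  2  3  4  5  6  7  8  9 10 11 12 13 14 15 16 17 18
g(k):  0  1  0  1  0  1  0  1  0  1  0  1  0  1  0  1  0  1  0
So g(18) = 0.

0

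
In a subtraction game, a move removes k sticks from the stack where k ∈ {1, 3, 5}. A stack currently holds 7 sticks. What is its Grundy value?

1

Grundy values for subtraction set {1, 3, 5}:
k:     0  1  2  3  4  5  6  7
g(k):  0  1  0  1  0  1  0  1
So g(7) = 1.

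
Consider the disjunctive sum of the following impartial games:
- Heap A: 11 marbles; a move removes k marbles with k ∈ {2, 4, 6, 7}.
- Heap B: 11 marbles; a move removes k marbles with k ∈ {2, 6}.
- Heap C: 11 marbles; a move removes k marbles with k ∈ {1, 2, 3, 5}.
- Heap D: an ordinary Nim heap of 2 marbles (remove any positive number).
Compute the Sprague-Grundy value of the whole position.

1

Grundy values for heap A (subtraction set {2, 4, 6, 7}):
k:     0  1  2  3  4  5  6  7  8  9 10 11
g(k):  0  0  1  1  2  2  3  3  4  0  0  1
So g(11) = 1.
For heap B, compute g(0), g(1), … with moves {2, 6}:
g(0) = mex{} = 0
g(1) = mex{} = 0
g(2) = mex{0} = 1
g(3) = mex{0} = 1
g(4) = mex{1} = 0
g(5) = mex{1} = 0
g(6) = mex{0} = 1
g(7) = mex{0} = 1
g(8) = mex{1} = 0
g(9) = mex{1} = 0
g(10) = mex{0} = 1
g(11) = mex{0} = 1
So g(11) = 1.
Build the Grundy sequence for heap C with g(k) = mex{g(k−s) : s ∈ {1, 2, 3, 5}, s ≤ k}:
k:     0  1  2  3  4  5  6  7  8  9 10 11
g(k):  0  1  2  3  0  1  2  3  0  1  2  3
So g(11) = 3.
Heap D is a plain Nim heap of size 2, so its Grundy value is 2.
The value of a disjunctive sum is the nim-sum of the parts.
Combined value = 1 ⊕ 1 ⊕ 3 ⊕ 2 = 1.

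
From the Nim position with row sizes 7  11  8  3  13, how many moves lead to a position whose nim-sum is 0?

3

In binary:
  0111  (7)
  1011  (11)
  1000  (8)
  0011  (3)
  1101  (13)
  ----
  1010  (10)
The overall nim-sum is X = 10. A row of size p has a winning move iff p XOR X < p (reduce it to p XOR X).
  7: 7 XOR 10 = 13 ≥ 7 — no move.
  11: 11 XOR 10 = 1 < 11 — winning move (to 1).
  8: 8 XOR 10 = 2 < 8 — winning move (to 2).
  3: 3 XOR 10 = 9 ≥ 3 — no move.
  13: 13 XOR 10 = 7 < 13 — winning move (to 7).
That gives 3 winning moves.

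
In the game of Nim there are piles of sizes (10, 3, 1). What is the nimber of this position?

Compute the nim-sum pairwise:
10 ^ 3 = 9
9 ^ 1 = 8

8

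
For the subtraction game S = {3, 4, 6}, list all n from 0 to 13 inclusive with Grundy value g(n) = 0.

Grundy values for subtraction set {3, 4, 6}:
k:     0  1  2  3  4  5  6  7  8  9 10 11 12 13
g(k):  0  0  0  1  1  1  2  2  2  0  0  0  1  1
The P-positions (g = 0) in 0..13 are 0, 1, 2, 9, 10, 11.

0, 1, 2, 9, 10, 11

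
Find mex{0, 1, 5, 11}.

The values 0, 1 are all present; 2 is the first non-negative integer missing from the set.

2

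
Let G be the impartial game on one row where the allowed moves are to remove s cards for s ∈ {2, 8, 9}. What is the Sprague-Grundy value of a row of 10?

Compute g(0), g(1), … for moves {2, 8, 9}:
k:     0  1  2  3  4  5  6  7  8  9 10
g(k):  0  0  1  1  0  0  1  1  2  2  3
So g(10) = 3.

3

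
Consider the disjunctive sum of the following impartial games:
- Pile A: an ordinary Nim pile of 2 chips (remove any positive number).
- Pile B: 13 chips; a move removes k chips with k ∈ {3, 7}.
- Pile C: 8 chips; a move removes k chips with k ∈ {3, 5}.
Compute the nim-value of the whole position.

3

Pile A is a plain Nim pile of size 2, so its Grundy value is 2.
Build the Grundy sequence for pile B with g(k) = mex{g(k−s) : s ∈ {3, 7}, s ≤ k}:
g(0) = mex{} = 0
g(1) = mex{} = 0
g(2) = mex{} = 0
g(3) = mex{0} = 1
g(4) = mex{0} = 1
g(5) = mex{0} = 1
g(6) = mex{1} = 0
g(7) = mex{0,1} = 2
g(8) = mex{0,1} = 2
g(9) = mex{0} = 1
g(10) = mex{1,2} = 0
g(11) = mex{1,2} = 0
g(12) = mex{1} = 0
g(13) = mex{0} = 1
So g(13) = 1.
Build the Grundy sequence for pile C with g(k) = mex{g(k−s) : s ∈ {3, 5}, s ≤ k}:
g(0) = mex{} = 0
g(1) = mex{} = 0
g(2) = mex{} = 0
g(3) = mex{0} = 1
g(4) = mex{0} = 1
g(5) = mex{0} = 1
g(6) = mex{0,1} = 2
g(7) = mex{0,1} = 2
g(8) = mex{1} = 0
So g(8) = 0.
The value of a disjunctive sum is the nim-sum of the parts.
Combined value = 2 XOR 1 XOR 0 = 3.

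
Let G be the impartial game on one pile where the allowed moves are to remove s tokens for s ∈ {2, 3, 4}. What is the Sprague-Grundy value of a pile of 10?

2

Build the Grundy sequence with g(k) = mex{g(k−s) : s ∈ {2, 3, 4}, s ≤ k}:
g(0) = mex{} = 0
g(1) = mex{} = 0
g(2) = mex{0} = 1
g(3) = mex{0} = 1
g(4) = mex{0,1} = 2
g(5) = mex{0,1} = 2
g(6) = mex{1,2} = 0
g(7) = mex{1,2} = 0
g(8) = mex{0,2} = 1
g(9) = mex{0,2} = 1
g(10) = mex{0,1} = 2
So g(10) = 2.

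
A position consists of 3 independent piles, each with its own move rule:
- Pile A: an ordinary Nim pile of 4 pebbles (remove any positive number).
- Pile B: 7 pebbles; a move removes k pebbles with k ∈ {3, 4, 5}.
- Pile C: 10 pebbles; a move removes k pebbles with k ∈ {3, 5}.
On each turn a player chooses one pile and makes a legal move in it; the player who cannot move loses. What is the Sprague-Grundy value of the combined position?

6

Pile A is a plain Nim pile of size 4, so its Grundy value is 4.
Build the Grundy sequence for pile B with g(k) = mex{g(k−s) : s ∈ {3, 4, 5}, s ≤ k}:
g(0) = mex{} = 0
g(1) = mex{} = 0
g(2) = mex{} = 0
g(3) = mex{0} = 1
g(4) = mex{0} = 1
g(5) = mex{0} = 1
g(6) = mex{0,1} = 2
g(7) = mex{0,1} = 2
So g(7) = 2.
For pile C, compute g(0), g(1), … with moves {3, 5}:
g(0) = mex{} = 0
g(1) = mex{} = 0
g(2) = mex{} = 0
g(3) = mex{0} = 1
g(4) = mex{0} = 1
g(5) = mex{0} = 1
g(6) = mex{0,1} = 2
g(7) = mex{0,1} = 2
g(8) = mex{1} = 0
g(9) = mex{1,2} = 0
g(10) = mex{1,2} = 0
So g(10) = 0.
The value of a disjunctive sum is the nim-sum of the parts.
Combined value = 4 ⊕ 2 ⊕ 0 = 6.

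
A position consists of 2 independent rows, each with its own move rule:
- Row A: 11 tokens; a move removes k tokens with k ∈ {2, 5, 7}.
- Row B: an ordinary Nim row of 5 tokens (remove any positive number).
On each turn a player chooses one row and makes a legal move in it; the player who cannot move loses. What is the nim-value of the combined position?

6

Grundy values for row A (subtraction set {2, 5, 7}):
g(0) = mex{} = 0
g(1) = mex{} = 0
g(2) = mex{0} = 1
g(3) = mex{0} = 1
g(4) = mex{1} = 0
g(5) = mex{0,1} = 2
g(6) = mex{0} = 1
g(7) = mex{0,1,2} = 3
g(8) = mex{0,1} = 2
g(9) = mex{0,1,3} = 2
g(10) = mex{1,2} = 0
g(11) = mex{0,1,2} = 3
So g(11) = 3.
Row B is a plain Nim row of size 5, so its Grundy value is 5.
By the Sprague-Grundy theorem, the Grundy value of a sum of independent games is the XOR of the component values.
Combined value = 3 ⊕ 5 = 6.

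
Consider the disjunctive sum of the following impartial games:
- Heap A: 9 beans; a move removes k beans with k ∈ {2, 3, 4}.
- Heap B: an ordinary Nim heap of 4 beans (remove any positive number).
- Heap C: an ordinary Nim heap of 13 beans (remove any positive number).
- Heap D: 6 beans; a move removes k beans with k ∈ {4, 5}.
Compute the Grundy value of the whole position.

For heap A, compute g(0), g(1), … with moves {2, 3, 4}:
k:     0  1  2  3  4  5  6  7  8  9
g(k):  0  0  1  1  2  2  0  0  1  1
So g(9) = 1.
Heap B is a plain Nim heap of size 4, so its Grundy value is 4.
Heap C is a plain Nim heap of size 13, so its Grundy value is 13.
For heap D, compute g(0), g(1), … with moves {4, 5}:
g(0) = mex{} = 0
g(1) = mex{} = 0
g(2) = mex{} = 0
g(3) = mex{} = 0
g(4) = mex{0} = 1
g(5) = mex{0} = 1
g(6) = mex{0} = 1
So g(6) = 1.
By the Sprague-Grundy theorem, the Grundy value of a sum of independent games is the XOR of the component values.
Combined value = 1 XOR 4 XOR 13 XOR 1 = 9.

9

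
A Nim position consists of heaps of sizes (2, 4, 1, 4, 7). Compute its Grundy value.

Bitwise XOR of the heap sizes:
  010  (2)
  100  (4)
  001  (1)
  100  (4)
  111  (7)
  ---
  100  (4)

4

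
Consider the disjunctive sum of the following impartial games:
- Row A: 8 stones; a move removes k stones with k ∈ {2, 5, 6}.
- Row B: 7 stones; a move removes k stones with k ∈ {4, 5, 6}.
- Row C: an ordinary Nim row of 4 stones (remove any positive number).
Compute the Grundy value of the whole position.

5

For row A, compute g(0), g(1), … with moves {2, 5, 6}:
g(0) = mex{} = 0
g(1) = mex{} = 0
g(2) = mex{0} = 1
g(3) = mex{0} = 1
g(4) = mex{1} = 0
g(5) = mex{0,1} = 2
g(6) = mex{0} = 1
g(7) = mex{0,1,2} = 3
g(8) = mex{1} = 0
So g(8) = 0.
Build the Grundy sequence for row B with g(k) = mex{g(k−s) : s ∈ {4, 5, 6}, s ≤ k}:
k:     0  1  2  3  4  5  6  7
g(k):  0  0  0  0  1  1  1  1
So g(7) = 1.
Row C is a plain Nim row of size 4, so its Grundy value is 4.
By the Sprague-Grundy theorem, the Grundy value of a sum of independent games is the XOR of the component values.
Combined value = 0 ⊕ 1 ⊕ 4 = 5.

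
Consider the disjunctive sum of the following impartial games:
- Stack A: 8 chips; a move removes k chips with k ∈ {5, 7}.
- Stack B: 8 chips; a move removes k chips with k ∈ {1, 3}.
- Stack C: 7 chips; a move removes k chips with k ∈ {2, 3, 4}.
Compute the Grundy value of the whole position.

1

Grundy values for stack A (subtraction set {5, 7}):
g(0) = mex{} = 0
g(1) = mex{} = 0
g(2) = mex{} = 0
g(3) = mex{} = 0
g(4) = mex{} = 0
g(5) = mex{0} = 1
g(6) = mex{0} = 1
g(7) = mex{0} = 1
g(8) = mex{0} = 1
So g(8) = 1.
Grundy values for stack B (subtraction set {1, 3}):
k:     0  1  2  3  4  5  6  7  8
g(k):  0  1  0  1  0  1  0  1  0
So g(8) = 0.
For stack C, compute g(0), g(1), … with moves {2, 3, 4}:
g(0) = mex{} = 0
g(1) = mex{} = 0
g(2) = mex{0} = 1
g(3) = mex{0} = 1
g(4) = mex{0,1} = 2
g(5) = mex{0,1} = 2
g(6) = mex{1,2} = 0
g(7) = mex{1,2} = 0
So g(7) = 0.
The value of a disjunctive sum is the nim-sum of the parts.
Combined value = 1 ⊕ 0 ⊕ 0 = 1.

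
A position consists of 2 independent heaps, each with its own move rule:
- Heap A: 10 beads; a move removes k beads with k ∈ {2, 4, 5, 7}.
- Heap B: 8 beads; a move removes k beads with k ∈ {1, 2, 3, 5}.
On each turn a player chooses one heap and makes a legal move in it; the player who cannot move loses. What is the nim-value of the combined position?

Build the Grundy sequence for heap A with g(k) = mex{g(k−s) : s ∈ {2, 4, 5, 7}, s ≤ k}:
g(0) = mex{} = 0
g(1) = mex{} = 0
g(2) = mex{0} = 1
g(3) = mex{0} = 1
g(4) = mex{0,1} = 2
g(5) = mex{0,1} = 2
g(6) = mex{0,1,2} = 3
g(7) = mex{0,1,2} = 3
g(8) = mex{0,1,2,3} = 4
g(9) = mex{1,2,3} = 0
g(10) = mex{1,2,3,4} = 0
So g(10) = 0.
For heap B, compute g(0), g(1), … with moves {1, 2, 3, 5}:
g(0) = mex{} = 0
g(1) = mex{0} = 1
g(2) = mex{0,1} = 2
g(3) = mex{0,1,2} = 3
g(4) = mex{1,2,3} = 0
g(5) = mex{0,2,3} = 1
g(6) = mex{0,1,3} = 2
g(7) = mex{0,1,2} = 3
g(8) = mex{1,2,3} = 0
So g(8) = 0.
The value of a disjunctive sum is the nim-sum of the parts.
Combined value = 0 XOR 0 = 0.

0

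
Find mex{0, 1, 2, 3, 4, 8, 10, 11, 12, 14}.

The values 0, 1, 2, 3, 4 are all present; 5 is the first non-negative integer missing from the set.

5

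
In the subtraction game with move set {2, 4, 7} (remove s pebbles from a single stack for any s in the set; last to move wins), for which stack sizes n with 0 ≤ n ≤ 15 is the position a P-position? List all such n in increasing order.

0, 1, 6, 9, 12, 15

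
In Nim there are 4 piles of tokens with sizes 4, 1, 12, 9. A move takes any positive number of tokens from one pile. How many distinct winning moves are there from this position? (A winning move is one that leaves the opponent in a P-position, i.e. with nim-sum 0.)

0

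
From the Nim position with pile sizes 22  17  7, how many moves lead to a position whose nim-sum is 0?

Compute the nim-sum pairwise:
22 ⊕ 17 = 7
7 ⊕ 7 = 0
The nim-sum is already 0, so every move leaves a nonzero nim-sum — there are no winning moves.

0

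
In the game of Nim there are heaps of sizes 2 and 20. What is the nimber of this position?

22

Nim-sum: 2 ⊕ 20 = 22.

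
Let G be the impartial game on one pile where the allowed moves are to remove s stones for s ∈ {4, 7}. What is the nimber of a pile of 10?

2

Build the Grundy sequence with g(k) = mex{g(k−s) : s ∈ {4, 7}, s ≤ k}:
k:     0  1  2  3  4  5  6  7  8  9 10
g(k):  0  0  0  0  1  1  1  1  2  2  2
So g(10) = 2.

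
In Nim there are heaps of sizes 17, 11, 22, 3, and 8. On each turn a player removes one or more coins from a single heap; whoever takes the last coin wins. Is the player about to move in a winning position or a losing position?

Winning position

In binary:
  10001  (17)
  01011  (11)
  10110  (22)
  00011  (3)
  01000  (8)
  -----
  00111  (7)
The nim-sum is 7 ≠ 0, so this is an N-position: the player to move can win.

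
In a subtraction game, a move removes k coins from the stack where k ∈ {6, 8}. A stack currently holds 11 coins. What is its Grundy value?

1

Compute g(0), g(1), … for moves {6, 8}:
g(0) = mex{} = 0
g(1) = mex{} = 0
g(2) = mex{} = 0
g(3) = mex{} = 0
g(4) = mex{} = 0
g(5) = mex{} = 0
g(6) = mex{0} = 1
g(7) = mex{0} = 1
g(8) = mex{0} = 1
g(9) = mex{0} = 1
g(10) = mex{0} = 1
g(11) = mex{0} = 1
So g(11) = 1.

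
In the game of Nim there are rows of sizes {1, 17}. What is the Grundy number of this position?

16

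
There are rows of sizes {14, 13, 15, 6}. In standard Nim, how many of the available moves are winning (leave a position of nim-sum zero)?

In binary:
  1110  (14)
  1101  (13)
  1111  (15)
  0110  (6)
  ----
  1010  (10)
The overall nim-sum is X = 10. A row of size p has a winning move iff p XOR X < p (reduce it to p XOR X).
  14: 14 XOR 10 = 4 < 14 — winning move (to 4).
  13: 13 XOR 10 = 7 < 13 — winning move (to 7).
  15: 15 XOR 10 = 5 < 15 — winning move (to 5).
  6: 6 XOR 10 = 12 ≥ 6 — no move.
That gives 3 winning moves.

3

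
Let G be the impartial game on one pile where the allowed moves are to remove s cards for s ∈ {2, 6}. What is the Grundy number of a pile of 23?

Build the Grundy sequence with g(k) = mex{g(k−s) : s ∈ {2, 6}, s ≤ k}:
k:     0  1  2  3  4  5  6  7  8  9 10 11 12 13 14 15 16 17 18 19 20 21 22 23
g(k):  0  0  1  1  0  0  1  1  0  0  1  1  0  0  1  1  0  0  1  1  0  0  1  1
So g(23) = 1.

1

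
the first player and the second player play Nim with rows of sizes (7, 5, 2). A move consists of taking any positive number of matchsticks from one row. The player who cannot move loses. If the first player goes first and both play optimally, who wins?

Nim-sum: 7 ⊕ 5 ⊕ 2 = 0.
The nim-sum is 0, so this is a P-position: the player to move is in a losing position under optimal play; the first player is about to move from it and so loses — the second player wins.

the second player wins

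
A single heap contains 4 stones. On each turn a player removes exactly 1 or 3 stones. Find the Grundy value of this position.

0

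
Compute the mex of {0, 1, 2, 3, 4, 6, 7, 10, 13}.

5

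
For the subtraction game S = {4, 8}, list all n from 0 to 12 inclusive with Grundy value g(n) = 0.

0, 1, 2, 3, 12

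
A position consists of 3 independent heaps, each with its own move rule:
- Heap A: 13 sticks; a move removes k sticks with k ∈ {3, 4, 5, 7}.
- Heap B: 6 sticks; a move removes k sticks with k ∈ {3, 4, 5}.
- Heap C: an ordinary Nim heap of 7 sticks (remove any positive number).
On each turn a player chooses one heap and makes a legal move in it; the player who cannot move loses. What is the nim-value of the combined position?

Grundy values for heap A (subtraction set {3, 4, 5, 7}):
g(0) = mex{} = 0
g(1) = mex{} = 0
g(2) = mex{} = 0
g(3) = mex{0} = 1
g(4) = mex{0} = 1
g(5) = mex{0} = 1
g(6) = mex{0,1} = 2
g(7) = mex{0,1} = 2
g(8) = mex{0,1} = 2
g(9) = mex{0,1,2} = 3
g(10) = mex{1,2} = 0
g(11) = mex{1,2} = 0
g(12) = mex{1,2,3} = 0
g(13) = mex{0,2,3} = 1
So g(13) = 1.
Build the Grundy sequence for heap B with g(k) = mex{g(k−s) : s ∈ {3, 4, 5}, s ≤ k}:
k:     0  1  2  3  4  5  6
g(k):  0  0  0  1  1  1  2
So g(6) = 2.
Heap C is a plain Nim heap of size 7, so its Grundy value is 7.
The value of a disjunctive sum is the nim-sum of the parts.
Combined value = 1 ⊕ 2 ⊕ 7 = 4.

4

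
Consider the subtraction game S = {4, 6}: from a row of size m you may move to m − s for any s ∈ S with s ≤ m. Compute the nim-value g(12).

Build the Grundy sequence with g(k) = mex{g(k−s) : s ∈ {4, 6}, s ≤ k}:
g(0) = mex{} = 0
g(1) = mex{} = 0
g(2) = mex{} = 0
g(3) = mex{} = 0
g(4) = mex{0} = 1
g(5) = mex{0} = 1
g(6) = mex{0} = 1
g(7) = mex{0} = 1
g(8) = mex{0,1} = 2
g(9) = mex{0,1} = 2
g(10) = mex{1} = 0
g(11) = mex{1} = 0
g(12) = mex{1,2} = 0
So g(12) = 0.

0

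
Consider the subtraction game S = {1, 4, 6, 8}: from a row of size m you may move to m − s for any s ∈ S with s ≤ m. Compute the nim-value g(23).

Grundy values for subtraction set {1, 4, 6, 8}:
k:     0  1  2  3  4  5  6  7  8  9 10 11 12 13 14 15 16 17 18 19 20 21 22 23
g(k):  0  1  0  1  2  0  1  0  1  2  3  2  0  1  0  1  2  0  1  0  1  2  3  2
So g(23) = 2.

2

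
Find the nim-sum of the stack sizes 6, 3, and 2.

Nim-sum: 6 ⊕ 3 ⊕ 2 = 7.

7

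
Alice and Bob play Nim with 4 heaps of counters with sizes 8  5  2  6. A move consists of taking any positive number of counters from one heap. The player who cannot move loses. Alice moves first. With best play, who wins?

Compute the nim-sum pairwise:
8 ^ 5 = 13
13 ^ 2 = 15
15 ^ 6 = 9
The nim-sum is 9 ≠ 0, so this is an N-position: the player to move can win; Alice has a winning move.

Alice wins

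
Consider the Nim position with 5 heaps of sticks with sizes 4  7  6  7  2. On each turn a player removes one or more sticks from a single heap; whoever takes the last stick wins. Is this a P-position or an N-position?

Compute the nim-sum pairwise:
4 ⊕ 7 = 3
3 ⊕ 6 = 5
5 ⊕ 7 = 2
2 ⊕ 2 = 0
The nim-sum is 0, so this is a P-position: the player to move is in a losing position under optimal play.

P-position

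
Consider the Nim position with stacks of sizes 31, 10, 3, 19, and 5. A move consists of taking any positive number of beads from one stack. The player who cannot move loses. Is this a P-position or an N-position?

P-position

Compute the nim-sum pairwise:
31 XOR 10 = 21
21 XOR 3 = 22
22 XOR 19 = 5
5 XOR 5 = 0
The nim-sum is 0, so this is a P-position: the player to move is in a losing position under optimal play.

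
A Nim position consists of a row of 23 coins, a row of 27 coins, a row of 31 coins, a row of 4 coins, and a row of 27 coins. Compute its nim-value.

In binary:
  10111  (23)
  11011  (27)
  11111  (31)
  00100  (4)
  11011  (27)
  -----
  01100  (12)

12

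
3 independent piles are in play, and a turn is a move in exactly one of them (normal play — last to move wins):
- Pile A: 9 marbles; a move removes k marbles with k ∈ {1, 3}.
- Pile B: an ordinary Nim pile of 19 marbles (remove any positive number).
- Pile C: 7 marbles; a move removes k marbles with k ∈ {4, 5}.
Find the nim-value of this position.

Build the Grundy sequence for pile A with g(k) = mex{g(k−s) : s ∈ {1, 3}, s ≤ k}:
k:     0  1  2  3  4  5  6  7  8  9
g(k):  0  1  0  1  0  1  0  1  0  1
So g(9) = 1.
Pile B is a plain Nim pile of size 19, so its Grundy value is 19.
Grundy values for pile C (subtraction set {4, 5}):
k:     0  1  2  3  4  5  6  7
g(k):  0  0  0  0  1  1  1  1
So g(7) = 1.
By the Sprague-Grundy theorem, the Grundy value of a sum of independent games is the XOR of the component values.
Combined value = 1 XOR 19 XOR 1 = 19.

19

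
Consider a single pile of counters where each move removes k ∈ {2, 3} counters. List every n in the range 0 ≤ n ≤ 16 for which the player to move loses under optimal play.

0, 1, 5, 6, 10, 11, 15, 16

Grundy values for subtraction set {2, 3}:
k:     0  1  2  3  4  5  6  7  8  9 10 11 12 13 14 15 16
g(k):  0  0  1  1  2  0  0  1  1  2  0  0  1  1  2  0  0
The P-positions (g = 0) in 0..16 are 0, 1, 5, 6, 10, 11, 15, 16.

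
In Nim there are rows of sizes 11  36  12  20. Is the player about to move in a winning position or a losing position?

Winning position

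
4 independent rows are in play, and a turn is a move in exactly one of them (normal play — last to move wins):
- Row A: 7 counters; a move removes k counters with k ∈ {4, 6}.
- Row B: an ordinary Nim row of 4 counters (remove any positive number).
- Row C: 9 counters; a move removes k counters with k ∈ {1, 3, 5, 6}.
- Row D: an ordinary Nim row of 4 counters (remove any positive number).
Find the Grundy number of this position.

2

Grundy values for row A (subtraction set {4, 6}):
k:     0  1  2  3  4  5  6  7
g(k):  0  0  0  0  1  1  1  1
So g(7) = 1.
Row B is a plain Nim row of size 4, so its Grundy value is 4.
Grundy values for row C (subtraction set {1, 3, 5, 6}):
k:     0  1  2  3  4  5  6  7  8  9
g(k):  0  1  0  1  0  1  2  3  2  3
So g(9) = 3.
Row D is a plain Nim row of size 4, so its Grundy value is 4.
By the Sprague-Grundy theorem, the Grundy value of a sum of independent games is the XOR of the component values.
Combined value = 1 XOR 4 XOR 3 XOR 4 = 2.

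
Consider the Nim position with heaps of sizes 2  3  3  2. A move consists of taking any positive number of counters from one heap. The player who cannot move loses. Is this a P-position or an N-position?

P-position

Bitwise XOR of the heap sizes:
  10  (2)
  11  (3)
  11  (3)
  10  (2)
  --
  00  (0)
The nim-sum is 0, so this is a P-position: the player to move is in a losing position under optimal play.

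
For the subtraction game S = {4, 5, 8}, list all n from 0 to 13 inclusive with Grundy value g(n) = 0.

Compute g(0), g(1), … for moves {4, 5, 8}:
k:     0  1  2  3  4  5  6  7  8  9 10 11 12 13
g(k):  0  0  0  0  1  1  1  1  2  2  2  2  0  0
The P-positions (g = 0) in 0..13 are 0, 1, 2, 3, 12, 13.

0, 1, 2, 3, 12, 13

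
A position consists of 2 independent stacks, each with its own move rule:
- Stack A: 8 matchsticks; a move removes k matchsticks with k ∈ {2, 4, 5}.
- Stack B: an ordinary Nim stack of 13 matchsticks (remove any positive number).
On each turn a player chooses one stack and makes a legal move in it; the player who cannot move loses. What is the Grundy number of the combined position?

13

For stack A, compute g(0), g(1), … with moves {2, 4, 5}:
k:     0  1  2  3  4  5  6  7  8
g(k):  0  0  1  1  2  2  3  0  0
So g(8) = 0.
Stack B is a plain Nim stack of size 13, so its Grundy value is 13.
The value of a disjunctive sum is the nim-sum of the parts.
Combined value = 0 ⊕ 13 = 13.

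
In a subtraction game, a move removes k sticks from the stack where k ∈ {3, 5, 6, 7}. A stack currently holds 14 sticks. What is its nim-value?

Compute g(0), g(1), … for moves {3, 5, 6, 7}:
k:     0  1  2  3  4  5  6  7  8  9 10 11 12 13 14
g(k):  0  0  0  1  1  1  2  2  2  3  0  0  0  1  1
So g(14) = 1.

1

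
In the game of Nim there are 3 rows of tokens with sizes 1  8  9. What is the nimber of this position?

0

Nim-sum: 1 ⊕ 8 ⊕ 9 = 0.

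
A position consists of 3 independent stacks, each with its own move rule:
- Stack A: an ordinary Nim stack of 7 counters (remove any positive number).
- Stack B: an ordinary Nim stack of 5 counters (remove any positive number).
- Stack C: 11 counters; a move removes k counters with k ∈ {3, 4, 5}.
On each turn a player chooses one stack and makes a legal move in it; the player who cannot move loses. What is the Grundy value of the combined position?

3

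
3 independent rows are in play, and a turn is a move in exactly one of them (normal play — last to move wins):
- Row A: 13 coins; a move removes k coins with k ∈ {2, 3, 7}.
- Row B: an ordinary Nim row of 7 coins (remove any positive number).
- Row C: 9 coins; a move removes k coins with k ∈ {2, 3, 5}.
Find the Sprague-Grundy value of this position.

7

Build the Grundy sequence for row A with g(k) = mex{g(k−s) : s ∈ {2, 3, 7}, s ≤ k}:
g(0) = mex{} = 0
g(1) = mex{} = 0
g(2) = mex{0} = 1
g(3) = mex{0} = 1
g(4) = mex{0,1} = 2
g(5) = mex{1} = 0
g(6) = mex{1,2} = 0
g(7) = mex{0,2} = 1
g(8) = mex{0} = 1
g(9) = mex{0,1} = 2
g(10) = mex{1} = 0
g(11) = mex{1,2} = 0
g(12) = mex{0,2} = 1
g(13) = mex{0} = 1
So g(13) = 1.
Row B is a plain Nim row of size 7, so its Grundy value is 7.
Grundy values for row C (subtraction set {2, 3, 5}):
k:     0  1  2  3  4  5  6  7  8  9
g(k):  0  0  1  1  2  2  3  0  0  1
So g(9) = 1.
The value of a disjunctive sum is the nim-sum of the parts.
Combined value = 1 XOR 7 XOR 1 = 7.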